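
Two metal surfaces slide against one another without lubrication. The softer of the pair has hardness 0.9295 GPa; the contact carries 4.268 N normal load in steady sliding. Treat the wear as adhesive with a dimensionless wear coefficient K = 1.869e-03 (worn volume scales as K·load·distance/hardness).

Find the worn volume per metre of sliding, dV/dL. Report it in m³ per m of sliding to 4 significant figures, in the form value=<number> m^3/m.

value=8.582e-12 m^3/m

The computation keeps full float precision. Intermediates are shown rounded. Rounded once at the end, at four significant figures.
Hardness H = 0.9295 GPa = 9.295e+08 Pa.
Expressed in SI base units: W = 4.268 N, H = 9.295e+08 Pa, K = 1.869e-03.
The wear rate dV/dL = K·W/H: 1.869e-03 · 4.268 / 9.295e+08 = 8.582e-12 m³/m.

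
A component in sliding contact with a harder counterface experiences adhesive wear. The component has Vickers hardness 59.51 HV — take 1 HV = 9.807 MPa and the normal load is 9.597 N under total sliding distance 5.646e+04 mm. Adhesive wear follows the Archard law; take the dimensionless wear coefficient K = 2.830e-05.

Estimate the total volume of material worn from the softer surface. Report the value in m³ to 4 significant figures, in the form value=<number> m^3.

value=2.627e-11 m^3

Every step maintains full float precision — quoted intermediates are rounded; one final rounding: 4 significant figures.
Total distance L = 5.646e+04 mm = 56.46 m.
Hardness H = 59.51 HV × 9.807 MPa/HV = 583.6 MPa = 5.836e+08 Pa.
Restated in SI base units: W = 9.597 N, H = 5.836e+08 Pa, K = 2.830e-05.
Archard volume V = K·W·L/H = 2.830e-05 · 9.597 · 56.46 / 5.836e+08 = 2.627e-11 m³.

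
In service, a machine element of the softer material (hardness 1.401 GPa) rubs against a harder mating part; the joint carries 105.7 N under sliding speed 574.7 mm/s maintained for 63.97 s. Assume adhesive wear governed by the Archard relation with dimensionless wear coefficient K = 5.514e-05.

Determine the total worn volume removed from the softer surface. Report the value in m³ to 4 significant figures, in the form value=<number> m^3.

The algebra maintains exact precision; the intermediates are displayed rounded — one last rounding, at 4 significant digits.
Convert: Sliding speed v = 574.7 mm/s = 0.5747 m/s. The distance L = v·t = 0.5747 m/s × 63.97 s = 36.76 m.
Convert: Hardness H = 1.401 GPa = 1.401e+09 Pa.
As SI base values: W = 105.7 N, H = 1.401e+09 Pa, K = 5.514e-05.
Volume removed: V = K·W·L/H = 5.514e-05 · 105.7 · 36.76 / 1.401e+09 = 1.529e-10 m³.

value=1.529e-10 m^3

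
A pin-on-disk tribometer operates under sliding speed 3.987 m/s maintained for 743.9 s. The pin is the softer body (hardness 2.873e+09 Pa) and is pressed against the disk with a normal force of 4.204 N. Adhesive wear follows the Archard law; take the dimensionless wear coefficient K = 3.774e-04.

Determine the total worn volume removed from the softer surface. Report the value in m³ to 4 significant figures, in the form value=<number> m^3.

value=1.638e-09 m^3

Intermediate values are displayed rounded; all arithmetic keeps full precision; rounded just once, at four significant figures.
Convert: Path length L = v·t = 3.987 m/s × 743.9 s = 2966 m.
SI base units throughout: W = 4.204 N, H = 2.873e+09 Pa, K = 3.774e-04.
Wear volume V = K·W·L/H = 3.774e-04 · 4.204 · 2966 / 2.873e+09 = 1.638e-09 m³.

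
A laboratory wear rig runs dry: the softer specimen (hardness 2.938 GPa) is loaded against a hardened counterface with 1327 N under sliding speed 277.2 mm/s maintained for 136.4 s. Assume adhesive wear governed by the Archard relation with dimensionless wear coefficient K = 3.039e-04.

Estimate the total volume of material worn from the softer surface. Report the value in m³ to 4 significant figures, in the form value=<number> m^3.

Each operation holds full precision; intermediates are printed rounded — a single final rounding to four significant figures.
Convert: Sliding speed v = 277.2 mm/s = 0.2772 m/s. The distance L = v·t = 0.2772 m/s × 136.4 s = 37.81 m.
Convert: Hardness H = 2.938 GPa = 2.938e+09 Pa.
Restated in SI base units: W = 1327 N, H = 2.938e+09 Pa, K = 3.039e-04.
Archard relation: V = K·W·L/H = 3.039e-04 · 1327 · 37.81 / 2.938e+09 = 5.190e-09 m³.

value=5.190e-09 m^3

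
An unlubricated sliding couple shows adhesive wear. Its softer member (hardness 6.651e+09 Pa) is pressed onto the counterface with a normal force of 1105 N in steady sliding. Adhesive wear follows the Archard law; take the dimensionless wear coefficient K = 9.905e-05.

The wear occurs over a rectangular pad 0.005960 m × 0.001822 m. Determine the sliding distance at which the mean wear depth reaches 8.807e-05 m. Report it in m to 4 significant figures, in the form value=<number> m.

Printed values are rounded. All working math carries exact precision — rounded just once: four significant figures.
Contact area A = 0.005960 m × 0.001822 m = 1.086e-05 m².
Restated in SI base units: W = 1105 N, H = 6.651e+09 Pa, K = 9.905e-05.
Limit volume V_lim = h_lim·A = 8.807e-05 · 1.086e-05 = 9.564e-10 m³.
Inverting, life L = V_lim·H/(K·W) = 9.564e-10 · 6.651e+09 / (9.905e-05 · 1105) = 58.12 m.

value=58.12 m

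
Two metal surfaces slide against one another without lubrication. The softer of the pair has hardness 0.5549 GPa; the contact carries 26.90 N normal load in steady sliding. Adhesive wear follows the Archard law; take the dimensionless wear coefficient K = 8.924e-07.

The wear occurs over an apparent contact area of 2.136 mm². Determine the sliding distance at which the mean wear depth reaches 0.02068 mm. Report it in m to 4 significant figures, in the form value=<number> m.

value=1021 m

Intermediate values are printed rounded, and every step keeps full precision. Rounded just once, at four significant figures.
Convert: Hardness H = 0.5549 GPa = 5.549e+08 Pa.
Convert: Contact area A = 2.136 mm² = 2.136e-06 m².
Convert: Depth limit h_lim = 0.02068 mm = 2.068e-05 m.
As SI base values: W = 26.90 N, H = 5.549e+08 Pa, K = 8.924e-07.
Limit volume V_lim = h_lim·A = 2.068e-05 · 2.136e-06 = 4.417e-11 m³.
Inverting, life L = V_lim·H/(K·W) = 4.417e-11 · 5.549e+08 / (8.924e-07 · 26.90) = 1021 m.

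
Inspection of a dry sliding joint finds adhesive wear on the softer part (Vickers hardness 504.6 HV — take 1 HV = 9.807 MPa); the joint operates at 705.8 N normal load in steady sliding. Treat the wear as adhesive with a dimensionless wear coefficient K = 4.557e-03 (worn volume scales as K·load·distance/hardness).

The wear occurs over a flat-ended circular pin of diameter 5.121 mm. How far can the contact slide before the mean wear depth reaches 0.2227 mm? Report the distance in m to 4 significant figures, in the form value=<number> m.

All working math runs at full precision — intermediate values appear rounded. Rounded once at the end, at four significant figures.
Hardness H = 504.6 HV × 9.807 MPa/HV = 4949 MPa = 4.949e+09 Pa.
Pin diameter d = 5.121 mm = 0.005121 m. Contact area A = π·d²/4 = π·(0.005121 m)²/4 = 2.060e-05 m².
Depth limit h_lim = 0.2227 mm = 2.227e-04 m.
In SI base units, W = 705.8 N, H = 4.949e+09 Pa, K = 4.557e-03.
Permissible volume V_lim = h_lim·A = 2.227e-04 · 2.060e-05 = 4.587e-09 m³.
Thus life L = V_lim·H/(K·W) = 4.587e-09 · 4.949e+09 / (4.557e-03 · 705.8) = 7.057 m.

value=7.057 m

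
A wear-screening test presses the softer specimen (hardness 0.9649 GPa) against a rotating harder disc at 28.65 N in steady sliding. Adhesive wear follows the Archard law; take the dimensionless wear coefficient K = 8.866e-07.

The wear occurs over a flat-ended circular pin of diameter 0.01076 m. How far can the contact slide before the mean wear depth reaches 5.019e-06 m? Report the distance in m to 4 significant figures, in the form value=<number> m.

value=1.734e+04 m

Intermediate values appear rounded; all arithmetic runs at full precision. Rounded just once to 4 significant figures.
Hardness H = 0.9649 GPa = 9.649e+08 Pa.
Contact area A = π·d²/4 = π·(0.01076 m)²/4 = 9.093e-05 m².
In SI base units: W = 28.65 N, H = 9.649e+08 Pa, K = 8.866e-07.
Limit volume V_lim = h_lim·A = 5.019e-06 · 9.093e-05 = 4.564e-10 m³.
Thus life L = V_lim·H/(K·W) = 4.564e-10 · 9.649e+08 / (8.866e-07 · 28.65) = 1.734e+04 m.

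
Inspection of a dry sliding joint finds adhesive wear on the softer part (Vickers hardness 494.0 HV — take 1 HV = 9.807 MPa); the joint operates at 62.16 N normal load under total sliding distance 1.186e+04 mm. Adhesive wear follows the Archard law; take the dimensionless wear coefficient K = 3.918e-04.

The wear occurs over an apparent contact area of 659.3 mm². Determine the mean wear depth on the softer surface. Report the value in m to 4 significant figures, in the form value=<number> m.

value=9.043e-08 m

The intermediates are displayed rounded; all arithmetic maintains full precision; rounded just once: four significant figures.
Sliding distance L = 1.186e+04 mm = 11.86 m.
Hardness H = 494.0 HV × 9.807 MPa/HV = 4845 MPa = 4.845e+09 Pa.
Contact area A = 659.3 mm² = 6.593e-04 m².
As SI base values: W = 62.16 N, H = 4.845e+09 Pa, K = 3.918e-04.
By Archard's law, V = K·W·L/H = 3.918e-04 · 62.16 · 11.86 / 4.845e+09 = 5.962e-11 m³.
Depth h = V/A = 5.962e-11 / 6.593e-04 = 9.043e-08 m.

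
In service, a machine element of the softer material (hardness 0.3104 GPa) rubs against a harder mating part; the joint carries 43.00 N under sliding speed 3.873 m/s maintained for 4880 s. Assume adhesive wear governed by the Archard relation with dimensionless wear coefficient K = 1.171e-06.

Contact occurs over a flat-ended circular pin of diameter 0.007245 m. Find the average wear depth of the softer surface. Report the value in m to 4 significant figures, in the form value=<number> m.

value=7.437e-05 m

The intermediates appear rounded; every step keeps full float precision. Rounded once at the end: 4 significant digits.
Sliding distance L = v·t = 3.873 m/s × 4880 s = 1.890e+04 m.
Hardness H = 0.3104 GPa = 3.104e+08 Pa.
Contact area A = π·d²/4 = π·(0.007245 m)²/4 = 4.123e-05 m².
Restated in SI base units: W = 43.00 N, H = 3.104e+08 Pa, K = 1.171e-06.
The Archard volume V = K·W·L/H = 1.171e-06 · 43.00 · 1.890e+04 / 3.104e+08 = 3.066e-09 m³.
Depth of wear h = V/A = 3.066e-09 / 4.123e-05 = 7.437e-05 m.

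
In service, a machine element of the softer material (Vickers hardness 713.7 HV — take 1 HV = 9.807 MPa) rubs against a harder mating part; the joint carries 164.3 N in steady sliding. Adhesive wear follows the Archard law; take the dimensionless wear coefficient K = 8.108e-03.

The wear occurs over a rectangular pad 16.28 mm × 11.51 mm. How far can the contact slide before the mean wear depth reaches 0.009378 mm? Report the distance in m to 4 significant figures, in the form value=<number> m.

The algebra keeps full precision — quoted intermediates are rounded. Rounded once at the end, at four significant digits.
Convert: Hardness H = 713.7 HV × 9.807 MPa/HV = 6999 MPa = 6.999e+09 Pa.
Convert: Pad sides 16.28 mm × 11.51 mm = 0.01628 m × 0.01151 m. Contact area A = 0.01628 m × 0.01151 m = 1.874e-04 m².
Convert: Depth limit h_lim = 0.009378 mm = 9.378e-06 m.
In SI base units, W = 164.3 N, H = 6.999e+09 Pa, K = 8.108e-03.
At the depth limit, V_lim = h_lim·A = 9.378e-06 · 1.874e-04 = 1.757e-09 m³.
Thus life L = V_lim·H/(K·W) = 1.757e-09 · 6.999e+09 / (8.108e-03 · 164.3) = 9.233 m.

value=9.233 m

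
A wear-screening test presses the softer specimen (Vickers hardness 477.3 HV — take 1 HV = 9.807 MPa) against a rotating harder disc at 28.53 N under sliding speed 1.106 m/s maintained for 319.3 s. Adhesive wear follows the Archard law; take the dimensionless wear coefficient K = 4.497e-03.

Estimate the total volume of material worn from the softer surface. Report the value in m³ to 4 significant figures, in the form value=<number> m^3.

All arithmetic holds exact precision; the intermediates are printed rounded — rounded once at the end to 4 significant figures.
Total distance L = v·t = 1.106 m/s × 319.3 s = 353.1 m.
Hardness H = 477.3 HV × 9.807 MPa/HV = 4681 MPa = 4.681e+09 Pa.
In SI base units, W = 28.53 N, H = 4.681e+09 Pa, K = 4.497e-03.
Wear volume V = K·W·L/H = 4.497e-03 · 28.53 · 353.1 / 4.681e+09 = 9.679e-09 m³.

value=9.679e-09 m^3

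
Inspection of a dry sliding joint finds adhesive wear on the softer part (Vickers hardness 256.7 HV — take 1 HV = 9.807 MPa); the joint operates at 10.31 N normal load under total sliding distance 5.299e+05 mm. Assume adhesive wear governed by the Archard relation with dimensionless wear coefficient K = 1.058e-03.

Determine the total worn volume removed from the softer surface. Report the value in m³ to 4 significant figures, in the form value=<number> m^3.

value=2.296e-09 m^3

Intermediates are shown rounded; each operation runs at full precision. Rounded once at the end to 4 significant digits.
Distance covered L = 5.299e+05 mm = 529.9 m.
Hardness H = 256.7 HV × 9.807 MPa/HV = 2517 MPa = 2.517e+09 Pa.
In SI base units, W = 10.31 N, H = 2.517e+09 Pa, K = 1.058e-03.
The Archard volume V = K·W·L/H = 1.058e-03 · 10.31 · 529.9 / 2.517e+09 = 2.296e-09 m³.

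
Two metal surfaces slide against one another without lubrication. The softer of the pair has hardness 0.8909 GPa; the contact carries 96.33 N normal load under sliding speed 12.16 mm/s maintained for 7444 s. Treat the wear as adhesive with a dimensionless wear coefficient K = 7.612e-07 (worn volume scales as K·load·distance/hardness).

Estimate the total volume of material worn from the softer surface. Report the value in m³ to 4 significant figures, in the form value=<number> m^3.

Quoted intermediates are rounded; all working math runs at full float precision; rounded just once, at 4 significant figures.
Sliding speed v = 12.16 mm/s = 0.01216 m/s. Total distance L = v·t = 0.01216 m/s × 7444 s = 90.52 m.
Hardness H = 0.8909 GPa = 8.909e+08 Pa.
In SI base units: W = 96.33 N, H = 8.909e+08 Pa, K = 7.612e-07.
Archard relation: V = K·W·L/H = 7.612e-07 · 96.33 · 90.52 / 8.909e+08 = 7.450e-12 m³.

value=7.450e-12 m^3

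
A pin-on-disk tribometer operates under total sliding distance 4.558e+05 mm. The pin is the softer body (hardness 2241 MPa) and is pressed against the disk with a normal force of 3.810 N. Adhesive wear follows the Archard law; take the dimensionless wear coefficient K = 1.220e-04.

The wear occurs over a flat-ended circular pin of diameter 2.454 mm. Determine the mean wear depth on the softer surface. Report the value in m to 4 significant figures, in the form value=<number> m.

value=1.999e-05 m

The intermediates appear rounded, and the algebra carries exact precision; a lone final rounding, at four significant figures.
Convert: Distance L = 4.558e+05 mm = 455.8 m.
Convert: Hardness H = 2241 MPa = 2.241e+09 Pa.
Convert: Pin diameter d = 2.454 mm = 0.002454 m. Contact area A = π·d²/4 = π·(0.002454 m)²/4 = 4.730e-06 m².
Collected in SI base units: W = 3.810 N, H = 2.241e+09 Pa, K = 1.220e-04.
Wear volume V = K·W·L/H = 1.220e-04 · 3.810 · 455.8 / 2.241e+09 = 9.454e-11 m³.
Mean wear depth h = V/A = 9.454e-11 / 4.730e-06 = 1.999e-05 m.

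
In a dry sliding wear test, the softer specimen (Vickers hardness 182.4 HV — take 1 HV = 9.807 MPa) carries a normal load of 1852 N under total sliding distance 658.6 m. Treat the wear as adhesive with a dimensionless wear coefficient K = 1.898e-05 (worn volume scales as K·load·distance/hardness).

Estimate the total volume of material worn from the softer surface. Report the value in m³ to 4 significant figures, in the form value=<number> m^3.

value=1.294e-08 m^3

Printed values are rounded; the computation maintains full precision; a single final rounding, at four significant figures.
Convert: Hardness H = 182.4 HV × 9.807 MPa/HV = 1789 MPa = 1.789e+09 Pa.
Expressed in SI base units: W = 1852 N, H = 1.789e+09 Pa, K = 1.898e-05.
By Archard's law, V = K·W·L/H = 1.898e-05 · 1852 · 658.6 / 1.789e+09 = 1.294e-08 m³.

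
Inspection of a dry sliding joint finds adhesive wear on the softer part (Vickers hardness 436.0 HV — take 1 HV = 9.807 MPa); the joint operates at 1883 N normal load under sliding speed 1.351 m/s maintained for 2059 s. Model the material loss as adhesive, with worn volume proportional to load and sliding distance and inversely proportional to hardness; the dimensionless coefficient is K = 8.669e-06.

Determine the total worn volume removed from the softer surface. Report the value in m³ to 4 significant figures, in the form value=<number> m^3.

value=1.062e-08 m^3

Intermediate values are displayed rounded. Every step maintains exact precision — rounded just once: 4 significant digits.
Distance covered L = v·t = 1.351 m/s × 2059 s = 2782 m.
Hardness H = 436.0 HV × 9.807 MPa/HV = 4276 MPa = 4.276e+09 Pa.
In SI base units, W = 1883 N, H = 4.276e+09 Pa, K = 8.669e-06.
Volume removed: V = K·W·L/H = 8.669e-06 · 1883 · 2782 / 4.276e+09 = 1.062e-08 m³.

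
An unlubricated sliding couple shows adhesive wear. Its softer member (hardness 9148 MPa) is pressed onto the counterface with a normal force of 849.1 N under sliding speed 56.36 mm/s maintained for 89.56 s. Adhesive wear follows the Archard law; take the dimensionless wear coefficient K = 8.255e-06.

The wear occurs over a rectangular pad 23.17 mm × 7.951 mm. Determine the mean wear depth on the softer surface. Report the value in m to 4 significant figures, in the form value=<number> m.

Every step holds full precision — intermediate values are displayed rounded, and a lone final rounding: four significant figures.
Convert: Sliding speed v = 56.36 mm/s = 0.05636 m/s. Distance covered L = v·t = 0.05636 m/s × 89.56 s = 5.048 m.
Convert: Hardness H = 9148 MPa = 9.148e+09 Pa.
Convert: Pad sides 23.17 mm × 7.951 mm = 0.02317 m × 0.007951 m. Contact area A = 0.02317 m × 0.007951 m = 1.842e-04 m².
Expressed in SI base units: W = 849.1 N, H = 9.148e+09 Pa, K = 8.255e-06.
Archard volume V = K·W·L/H = 8.255e-06 · 849.1 · 5.048 / 9.148e+09 = 3.868e-12 m³.
Wear depth h = V/A = 3.868e-12 / 1.842e-04 = 2.099e-08 m.

value=2.099e-08 m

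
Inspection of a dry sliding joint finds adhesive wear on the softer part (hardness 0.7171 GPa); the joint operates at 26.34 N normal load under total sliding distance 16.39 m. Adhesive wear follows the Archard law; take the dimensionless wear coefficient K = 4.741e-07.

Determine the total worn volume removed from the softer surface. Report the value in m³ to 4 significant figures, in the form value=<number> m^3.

The algebra maintains full precision — the intermediates are displayed rounded. Rounded once at the end, at 4 significant digits.
Convert: Hardness H = 0.7171 GPa = 7.171e+08 Pa.
In SI base units, W = 26.34 N, H = 7.171e+08 Pa, K = 4.741e-07.
Worn volume V = K·W·L/H = 4.741e-07 · 26.34 · 16.39 / 7.171e+08 = 2.854e-13 m³.

value=2.854e-13 m^3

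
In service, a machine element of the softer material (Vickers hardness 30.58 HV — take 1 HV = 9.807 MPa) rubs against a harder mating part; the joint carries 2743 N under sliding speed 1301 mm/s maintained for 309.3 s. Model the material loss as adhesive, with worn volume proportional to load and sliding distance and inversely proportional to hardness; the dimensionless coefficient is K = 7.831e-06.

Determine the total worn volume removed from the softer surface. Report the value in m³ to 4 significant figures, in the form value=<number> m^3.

The computation holds full precision, and the intermediates appear rounded. Rounded once at the end: four significant figures.
Sliding speed v = 1301 mm/s = 1.301 m/s. Path length L = v·t = 1.301 m/s × 309.3 s = 402.4 m.
Hardness H = 30.58 HV × 9.807 MPa/HV = 299.9 MPa = 2.999e+08 Pa.
Restated in SI base units: W = 2743 N, H = 2.999e+08 Pa, K = 7.831e-06.
Volume removed: V = K·W·L/H = 7.831e-06 · 2743 · 402.4 / 2.999e+08 = 2.882e-08 m³.

value=2.882e-08 m^3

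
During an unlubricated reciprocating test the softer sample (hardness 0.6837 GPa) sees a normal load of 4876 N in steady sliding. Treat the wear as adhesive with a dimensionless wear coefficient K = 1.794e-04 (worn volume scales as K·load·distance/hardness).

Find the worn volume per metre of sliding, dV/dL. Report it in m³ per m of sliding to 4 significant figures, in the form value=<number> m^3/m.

Intermediates appear rounded. Every step runs at full precision. Rounded just once: 4 significant figures.
Hardness H = 0.6837 GPa = 6.837e+08 Pa.
Expressed in SI base units: W = 4876 N, H = 6.837e+08 Pa, K = 1.794e-04.
Volumetric rate dV/dL = K·W/H (independent of L): 1.794e-04 · 4876 / 6.837e+08 = 1.279e-09 m³/m.

value=1.279e-09 m^3/m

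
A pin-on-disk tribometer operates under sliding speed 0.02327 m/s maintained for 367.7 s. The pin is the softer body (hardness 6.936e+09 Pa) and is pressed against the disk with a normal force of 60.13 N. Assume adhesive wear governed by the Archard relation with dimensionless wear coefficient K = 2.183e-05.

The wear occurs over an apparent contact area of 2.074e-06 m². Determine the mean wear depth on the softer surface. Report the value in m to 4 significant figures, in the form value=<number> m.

value=7.808e-07 m

The intermediates are shown rounded, and all working math runs at full precision; rounded once at the end to four significant digits.
Total distance L = v·t = 0.02327 m/s × 367.7 s = 8.556 m.
Working in SI base units: W = 60.13 N, H = 6.936e+09 Pa, K = 2.183e-05.
Worn volume V = K·W·L/H = 2.183e-05 · 60.13 · 8.556 / 6.936e+09 = 1.619e-12 m³.
Depth of wear h = V/A = 1.619e-12 / 2.074e-06 = 7.808e-07 m.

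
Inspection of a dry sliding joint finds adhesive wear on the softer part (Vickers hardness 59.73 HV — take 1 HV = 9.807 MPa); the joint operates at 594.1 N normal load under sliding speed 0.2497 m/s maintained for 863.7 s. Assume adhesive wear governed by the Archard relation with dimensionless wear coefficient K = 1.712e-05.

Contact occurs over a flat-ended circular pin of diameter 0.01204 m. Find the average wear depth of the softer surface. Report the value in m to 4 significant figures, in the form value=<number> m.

value=3.289e-05 m

Printed values are rounded — the algebra holds full float precision; a single final rounding: 4 significant digits.
Convert: Distance L = v·t = 0.2497 m/s × 863.7 s = 215.7 m.
Convert: Hardness H = 59.73 HV × 9.807 MPa/HV = 585.8 MPa = 5.858e+08 Pa.
Convert: Contact area A = π·d²/4 = π·(0.01204 m)²/4 = 1.139e-04 m².
Working in SI base units: W = 594.1 N, H = 5.858e+08 Pa, K = 1.712e-05.
Apply Archard: V = K·W·L/H = 1.712e-05 · 594.1 · 215.7 / 5.858e+08 = 3.745e-09 m³.
Depth h = V/A = 3.745e-09 / 1.139e-04 = 3.289e-05 m.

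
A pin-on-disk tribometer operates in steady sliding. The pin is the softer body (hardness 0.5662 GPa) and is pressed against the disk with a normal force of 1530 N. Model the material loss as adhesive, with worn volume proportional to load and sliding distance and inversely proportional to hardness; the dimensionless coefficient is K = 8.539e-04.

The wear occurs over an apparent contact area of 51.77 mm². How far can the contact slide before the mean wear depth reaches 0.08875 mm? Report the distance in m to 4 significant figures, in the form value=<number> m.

value=1.991 m

The intermediates are shown rounded; the algebra maintains full float precision — a lone final rounding, at 4 significant digits.
Convert: Hardness H = 0.5662 GPa = 5.662e+08 Pa.
Convert: Contact area A = 51.77 mm² = 5.177e-05 m².
Convert: Depth limit h_lim = 0.08875 mm = 8.875e-05 m.
In SI base units, W = 1530 N, H = 5.662e+08 Pa, K = 8.539e-04.
Limit volume V_lim = h_lim·A = 8.875e-05 · 5.177e-05 = 4.595e-09 m³.
So the life L = V_lim·H/(K·W) = 4.595e-09 · 5.662e+08 / (8.539e-04 · 1530) = 1.991 m.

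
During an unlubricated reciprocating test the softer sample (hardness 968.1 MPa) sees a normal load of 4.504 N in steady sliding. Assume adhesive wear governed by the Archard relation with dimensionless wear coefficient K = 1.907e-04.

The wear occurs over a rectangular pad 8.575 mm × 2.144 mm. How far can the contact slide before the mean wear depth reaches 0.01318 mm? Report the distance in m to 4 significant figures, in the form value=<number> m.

The algebra runs at full precision, and intermediate values appear rounded, and rounded just once to 4 significant figures.
Convert: Hardness H = 968.1 MPa = 9.681e+08 Pa.
Convert: Pad sides 8.575 mm × 2.144 mm = 0.008575 m × 0.002144 m. Contact area A = 0.008575 m × 0.002144 m = 1.838e-05 m².
Convert: Depth limit h_lim = 0.01318 mm = 1.318e-05 m.
Working in SI base units: W = 4.504 N, H = 9.681e+08 Pa, K = 1.907e-04.
Permissible volume V_lim = h_lim·A = 1.318e-05 · 1.838e-05 = 2.423e-10 m³.
Sliding life L = V_lim·H/(K·W) = 2.423e-10 · 9.681e+08 / (1.907e-04 · 4.504) = 273.1 m.

value=273.1 m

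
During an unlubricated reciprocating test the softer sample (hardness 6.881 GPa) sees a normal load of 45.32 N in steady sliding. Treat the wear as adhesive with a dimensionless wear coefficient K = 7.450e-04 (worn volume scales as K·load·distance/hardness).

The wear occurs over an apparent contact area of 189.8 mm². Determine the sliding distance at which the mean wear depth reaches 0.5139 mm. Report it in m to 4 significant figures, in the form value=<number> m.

All working math maintains exact precision; intermediates are shown rounded — rounded once at the end: 4 significant figures.
Hardness H = 6.881 GPa = 6.881e+09 Pa.
Contact area A = 189.8 mm² = 1.898e-04 m².
Depth limit h_lim = 0.5139 mm = 5.139e-04 m.
In SI base units: W = 45.32 N, H = 6.881e+09 Pa, K = 7.450e-04.
Permissible volume V_lim = h_lim·A = 5.139e-04 · 1.898e-04 = 9.754e-08 m³.
So the life L = V_lim·H/(K·W) = 9.754e-08 · 6.881e+09 / (7.450e-04 · 45.32) = 1.988e+04 m.

value=1.988e+04 m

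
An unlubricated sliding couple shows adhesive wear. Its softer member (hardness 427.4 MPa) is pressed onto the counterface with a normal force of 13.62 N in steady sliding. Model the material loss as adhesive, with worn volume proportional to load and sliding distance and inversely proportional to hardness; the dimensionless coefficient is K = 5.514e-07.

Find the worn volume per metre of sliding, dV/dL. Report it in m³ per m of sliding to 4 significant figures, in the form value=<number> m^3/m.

value=1.757e-14 m^3/m

Intermediate values are shown rounded; the algebra runs at exact precision. Rounded just once: four significant figures.
Hardness H = 427.4 MPa = 4.274e+08 Pa.
Collected in SI base units: W = 13.62 N, H = 4.274e+08 Pa, K = 5.514e-07.
Volumetric rate dV/dL = K·W/H (independent of L): 5.514e-07 · 13.62 / 4.274e+08 = 1.757e-14 m³/m.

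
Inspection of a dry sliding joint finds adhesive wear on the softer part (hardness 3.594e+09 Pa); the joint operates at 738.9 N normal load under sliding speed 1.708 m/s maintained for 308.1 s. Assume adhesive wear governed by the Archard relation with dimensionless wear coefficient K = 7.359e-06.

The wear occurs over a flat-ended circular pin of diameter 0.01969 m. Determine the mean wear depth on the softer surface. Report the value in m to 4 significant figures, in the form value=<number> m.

value=2.615e-06 m

The intermediates are printed rounded; the computation maintains exact precision; one last rounding, at four significant figures.
Convert: Distance L = v·t = 1.708 m/s × 308.1 s = 526.2 m.
Convert: Contact area A = π·d²/4 = π·(0.01969 m)²/4 = 3.045e-04 m².
Collected in SI base units: W = 738.9 N, H = 3.594e+09 Pa, K = 7.359e-06.
Worn volume V = K·W·L/H = 7.359e-06 · 738.9 · 526.2 / 3.594e+09 = 7.962e-10 m³.
Average depth h = V/A = 7.962e-10 / 3.045e-04 = 2.615e-06 m.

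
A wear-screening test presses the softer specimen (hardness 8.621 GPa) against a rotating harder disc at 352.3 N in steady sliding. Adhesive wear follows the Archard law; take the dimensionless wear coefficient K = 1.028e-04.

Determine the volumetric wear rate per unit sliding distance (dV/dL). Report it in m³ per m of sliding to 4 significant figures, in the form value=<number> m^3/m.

All arithmetic carries full float precision, and intermediate values are displayed rounded; rounded once at the end to four significant figures.
Convert: Hardness H = 8.621 GPa = 8.621e+09 Pa.
As SI base values: W = 352.3 N, H = 8.621e+09 Pa, K = 1.028e-04.
Volumetric rate dV/dL = K·W/H, per unit distance: 1.028e-04 · 352.3 / 8.621e+09 = 4.201e-12 m³/m.

value=4.201e-12 m^3/m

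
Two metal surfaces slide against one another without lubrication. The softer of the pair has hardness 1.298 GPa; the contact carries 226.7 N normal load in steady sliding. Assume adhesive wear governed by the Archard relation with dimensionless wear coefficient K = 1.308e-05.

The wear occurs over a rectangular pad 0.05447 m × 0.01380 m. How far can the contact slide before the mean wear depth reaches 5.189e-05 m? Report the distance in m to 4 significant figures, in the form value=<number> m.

value=1.707e+04 m

The algebra holds full float precision — quoted intermediates are rounded — one last rounding: four significant figures.
Hardness H = 1.298 GPa = 1.298e+09 Pa.
Contact area A = 0.05447 m × 0.01380 m = 7.517e-04 m².
Collected in SI base units: W = 226.7 N, H = 1.298e+09 Pa, K = 1.308e-05.
Allowed volume V_lim = h_lim·A = 5.189e-05 · 7.517e-04 = 3.900e-08 m³.
Inverting, life L = V_lim·H/(K·W) = 3.900e-08 · 1.298e+09 / (1.308e-05 · 226.7) = 1.707e+04 m.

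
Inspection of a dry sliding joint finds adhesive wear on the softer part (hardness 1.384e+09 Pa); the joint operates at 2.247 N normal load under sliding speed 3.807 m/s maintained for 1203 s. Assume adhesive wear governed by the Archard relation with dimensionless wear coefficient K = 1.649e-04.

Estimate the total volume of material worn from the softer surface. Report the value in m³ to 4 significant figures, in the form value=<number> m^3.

value=1.226e-09 m^3

The computation carries full precision. Intermediate values appear rounded. Rounded once at the end: 4 significant digits.
Convert: The distance L = v·t = 3.807 m/s × 1203 s = 4580 m.
In SI base units, W = 2.247 N, H = 1.384e+09 Pa, K = 1.649e-04.
Archard volume V = K·W·L/H = 1.649e-04 · 2.247 · 4580 / 1.384e+09 = 1.226e-09 m³.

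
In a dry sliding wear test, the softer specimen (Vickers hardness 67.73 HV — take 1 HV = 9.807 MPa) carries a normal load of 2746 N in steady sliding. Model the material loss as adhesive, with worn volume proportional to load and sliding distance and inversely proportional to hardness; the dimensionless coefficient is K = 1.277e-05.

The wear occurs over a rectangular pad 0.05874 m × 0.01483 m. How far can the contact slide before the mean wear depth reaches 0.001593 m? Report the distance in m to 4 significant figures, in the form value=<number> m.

Each operation runs at full float precision — the intermediates are printed rounded, and one final rounding: 4 significant digits.
Hardness H = 67.73 HV × 9.807 MPa/HV = 664.2 MPa = 6.642e+08 Pa.
Contact area A = 0.05874 m × 0.01483 m = 8.711e-04 m².
SI base units throughout: W = 2746 N, H = 6.642e+08 Pa, K = 1.277e-05.
Allowed volume V_lim = h_lim·A = 0.001593 · 8.711e-04 = 1.388e-06 m³.
Sliding life L = V_lim·H/(K·W) = 1.388e-06 · 6.642e+08 / (1.277e-05 · 2746) = 2.629e+04 m.

value=2.629e+04 m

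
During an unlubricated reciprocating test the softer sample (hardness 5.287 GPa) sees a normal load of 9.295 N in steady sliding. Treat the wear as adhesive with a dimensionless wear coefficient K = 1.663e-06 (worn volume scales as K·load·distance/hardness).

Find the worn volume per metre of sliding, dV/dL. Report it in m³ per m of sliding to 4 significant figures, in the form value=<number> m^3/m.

value=2.924e-15 m^3/m

Intermediate values are printed rounded, and each operation carries full float precision — rounded just once, at 4 significant digits.
Hardness H = 5.287 GPa = 5.287e+09 Pa.
As SI base values: W = 9.295 N, H = 5.287e+09 Pa, K = 1.663e-06.
Sliding wear rate dV/dL = K·W/H (independent of L): 1.663e-06 · 9.295 / 5.287e+09 = 2.924e-15 m³/m.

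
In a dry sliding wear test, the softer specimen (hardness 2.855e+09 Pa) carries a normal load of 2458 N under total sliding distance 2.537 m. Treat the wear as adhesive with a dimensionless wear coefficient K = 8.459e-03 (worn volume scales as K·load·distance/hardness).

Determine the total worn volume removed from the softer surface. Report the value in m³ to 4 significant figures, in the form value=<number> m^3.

Each operation maintains exact precision. Intermediates are shown rounded — a single final rounding to 4 significant digits.
As SI base values: W = 2458 N, H = 2.855e+09 Pa, K = 8.459e-03.
Volume removed: V = K·W·L/H = 8.459e-03 · 2458 · 2.537 / 2.855e+09 = 1.848e-08 m³.

value=1.848e-08 m^3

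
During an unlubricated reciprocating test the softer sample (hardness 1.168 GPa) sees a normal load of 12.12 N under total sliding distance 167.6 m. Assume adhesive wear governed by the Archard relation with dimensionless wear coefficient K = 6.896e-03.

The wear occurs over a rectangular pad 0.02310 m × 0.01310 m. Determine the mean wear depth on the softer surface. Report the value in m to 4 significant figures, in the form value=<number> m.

Intermediate values appear rounded. The computation runs at exact precision — one last rounding, at 4 significant figures.
Hardness H = 1.168 GPa = 1.168e+09 Pa.
Contact area A = 0.02310 m × 0.01310 m = 3.026e-04 m².
As SI base values: W = 12.12 N, H = 1.168e+09 Pa, K = 6.896e-03.
By Archard's law, V = K·W·L/H = 6.896e-03 · 12.12 · 167.6 / 1.168e+09 = 1.199e-08 m³.
Depth h = V/A = 1.199e-08 / 3.026e-04 = 3.963e-05 m.

value=3.963e-05 m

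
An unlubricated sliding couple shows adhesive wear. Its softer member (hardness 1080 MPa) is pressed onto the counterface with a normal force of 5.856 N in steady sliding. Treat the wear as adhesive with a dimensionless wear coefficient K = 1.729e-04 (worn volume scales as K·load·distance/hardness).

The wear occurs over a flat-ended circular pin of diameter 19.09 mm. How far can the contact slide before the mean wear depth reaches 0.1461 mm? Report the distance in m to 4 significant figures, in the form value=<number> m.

The computation holds full precision. Intermediate values are shown rounded. Rounded once at the end to 4 significant figures.
Hardness H = 1080 MPa = 1.080e+09 Pa.
Pin diameter d = 19.09 mm = 0.01909 m. Contact area A = π·d²/4 = π·(0.01909 m)²/4 = 2.862e-04 m².
Depth limit h_lim = 0.1461 mm = 1.461e-04 m.
In SI base units, W = 5.856 N, H = 1.080e+09 Pa, K = 1.729e-04.
Wearable volume V_lim = h_lim·A = 1.461e-04 · 2.862e-04 = 4.182e-08 m³.
Thus life L = V_lim·H/(K·W) = 4.182e-08 · 1.080e+09 / (1.729e-04 · 5.856) = 4.460e+04 m.

value=4.460e+04 m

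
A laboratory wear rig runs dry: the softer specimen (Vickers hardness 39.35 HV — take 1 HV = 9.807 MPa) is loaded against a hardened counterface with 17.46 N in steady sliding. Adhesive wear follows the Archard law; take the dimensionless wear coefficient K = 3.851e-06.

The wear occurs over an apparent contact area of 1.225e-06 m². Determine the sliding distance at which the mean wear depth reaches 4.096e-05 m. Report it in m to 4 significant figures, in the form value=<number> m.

Intermediates are printed rounded, and the computation runs at full precision, and rounded just once: 4 significant figures.
Convert: Hardness H = 39.35 HV × 9.807 MPa/HV = 385.9 MPa = 3.859e+08 Pa.
Working in SI base units: W = 17.46 N, H = 3.859e+08 Pa, K = 3.851e-06.
Allowed volume V_lim = h_lim·A = 4.096e-05 · 1.225e-06 = 5.018e-11 m³.
Life L = V_lim·H/(K·W) = 5.018e-11 · 3.859e+08 / (3.851e-06 · 17.46) = 288.0 m.

value=288.0 m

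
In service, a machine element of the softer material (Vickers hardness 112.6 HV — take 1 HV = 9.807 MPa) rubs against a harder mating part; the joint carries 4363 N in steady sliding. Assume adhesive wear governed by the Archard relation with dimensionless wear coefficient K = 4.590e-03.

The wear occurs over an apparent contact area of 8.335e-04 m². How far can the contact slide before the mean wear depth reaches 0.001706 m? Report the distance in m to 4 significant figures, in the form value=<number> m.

value=78.41 m

Intermediate values are printed rounded; every step holds full float precision; rounded once at the end: four significant digits.
Hardness H = 112.6 HV × 9.807 MPa/HV = 1104 MPa = 1.104e+09 Pa.
In SI base units: W = 4363 N, H = 1.104e+09 Pa, K = 4.590e-03.
Limit volume V_lim = h_lim·A = 0.001706 · 8.335e-04 = 1.422e-06 m³.
Sliding life L = V_lim·H/(K·W) = 1.422e-06 · 1.104e+09 / (4.590e-03 · 4363) = 78.41 m.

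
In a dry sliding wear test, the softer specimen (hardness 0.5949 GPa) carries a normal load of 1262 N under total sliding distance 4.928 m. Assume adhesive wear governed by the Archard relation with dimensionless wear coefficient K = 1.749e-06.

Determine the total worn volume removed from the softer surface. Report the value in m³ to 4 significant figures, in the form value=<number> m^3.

Each operation runs at exact precision; intermediate values are displayed rounded. Rounded once at the end, at four significant figures.
Convert: Hardness H = 0.5949 GPa = 5.949e+08 Pa.
In SI base units, W = 1262 N, H = 5.949e+08 Pa, K = 1.749e-06.
By Archard's law, V = K·W·L/H = 1.749e-06 · 1262 · 4.928 / 5.949e+08 = 1.828e-11 m³.

value=1.828e-11 m^3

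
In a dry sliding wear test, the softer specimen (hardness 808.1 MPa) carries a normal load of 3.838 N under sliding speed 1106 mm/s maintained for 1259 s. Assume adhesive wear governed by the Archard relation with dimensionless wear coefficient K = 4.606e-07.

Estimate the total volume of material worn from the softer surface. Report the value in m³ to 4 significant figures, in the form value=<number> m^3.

The intermediates are printed rounded; every step carries full float precision — one final rounding to 4 significant digits.
Convert: Sliding speed v = 1106 mm/s = 1.106 m/s. The distance L = v·t = 1.106 m/s × 1259 s = 1392 m.
Convert: Hardness H = 808.1 MPa = 8.081e+08 Pa.
Working in SI base units: W = 3.838 N, H = 8.081e+08 Pa, K = 4.606e-07.
The Archard volume V = K·W·L/H = 4.606e-07 · 3.838 · 1392 / 8.081e+08 = 3.046e-12 m³.

value=3.046e-12 m^3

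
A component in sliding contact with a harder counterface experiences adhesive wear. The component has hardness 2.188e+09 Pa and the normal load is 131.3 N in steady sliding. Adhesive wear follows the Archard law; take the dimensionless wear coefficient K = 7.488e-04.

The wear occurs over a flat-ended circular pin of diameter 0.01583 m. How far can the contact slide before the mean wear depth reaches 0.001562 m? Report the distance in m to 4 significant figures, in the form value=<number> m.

value=6841 m

Intermediates appear rounded — each operation keeps exact precision; one final rounding: 4 significant figures.
Convert: Contact area A = π·d²/4 = π·(0.01583 m)²/4 = 1.968e-04 m².
Expressed in SI base units: W = 131.3 N, H = 2.188e+09 Pa, K = 7.488e-04.
Permissible volume V_lim = h_lim·A = 0.001562 · 1.968e-04 = 3.074e-07 m³.
Sliding life L = V_lim·H/(K·W) = 3.074e-07 · 2.188e+09 / (7.488e-04 · 131.3) = 6841 m.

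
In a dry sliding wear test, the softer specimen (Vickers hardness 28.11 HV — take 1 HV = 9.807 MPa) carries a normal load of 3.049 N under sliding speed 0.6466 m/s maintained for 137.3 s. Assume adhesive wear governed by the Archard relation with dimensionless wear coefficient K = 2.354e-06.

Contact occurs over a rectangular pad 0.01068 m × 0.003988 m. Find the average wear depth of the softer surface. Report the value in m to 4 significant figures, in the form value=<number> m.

Every step keeps full precision, and intermediates are printed rounded. Rounded once at the end to 4 significant digits.
Distance L = v·t = 0.6466 m/s × 137.3 s = 88.78 m.
Hardness H = 28.11 HV × 9.807 MPa/HV = 275.7 MPa = 2.757e+08 Pa.
Contact area A = 0.01068 m × 0.003988 m = 4.259e-05 m².
As SI base values: W = 3.049 N, H = 2.757e+08 Pa, K = 2.354e-06.
By Archard's law, V = K·W·L/H = 2.354e-06 · 3.049 · 88.78 / 2.757e+08 = 2.311e-12 m³.
Mean wear depth h = V/A = 2.311e-12 / 4.259e-05 = 5.427e-08 m.

value=5.427e-08 m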